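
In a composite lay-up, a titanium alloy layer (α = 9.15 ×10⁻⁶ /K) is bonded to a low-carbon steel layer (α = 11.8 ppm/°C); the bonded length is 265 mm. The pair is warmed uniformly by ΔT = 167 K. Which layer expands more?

α(titanium alloy) = 9.15×10⁻⁶/K vs α(low-carbon steel) = 11.8×10⁻⁶/K.
Higher α expands more for the same ΔT: low-carbon steel.

low-carbon steel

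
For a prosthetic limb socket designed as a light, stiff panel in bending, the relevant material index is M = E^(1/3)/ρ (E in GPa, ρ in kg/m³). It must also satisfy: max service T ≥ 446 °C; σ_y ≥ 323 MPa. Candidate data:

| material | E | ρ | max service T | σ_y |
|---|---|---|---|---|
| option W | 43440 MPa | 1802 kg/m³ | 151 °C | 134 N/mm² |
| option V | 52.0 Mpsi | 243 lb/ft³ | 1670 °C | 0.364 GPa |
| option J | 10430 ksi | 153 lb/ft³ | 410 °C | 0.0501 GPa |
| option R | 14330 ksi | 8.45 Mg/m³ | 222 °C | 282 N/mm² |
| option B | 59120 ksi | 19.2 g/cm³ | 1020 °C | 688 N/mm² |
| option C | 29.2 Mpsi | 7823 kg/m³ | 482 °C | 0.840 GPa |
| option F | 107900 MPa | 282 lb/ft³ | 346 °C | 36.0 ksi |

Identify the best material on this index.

option V

Screen on constraints: max service T ≥ 446 °C; σ_y ≥ 323 MPa. Survivors: option V, option B, option C.
Putting every candidate on a common basis:
  option V: E = 358.5 GPa, ρ = 3892 kg/m³
  option B: E = 407.6 GPa, ρ = 19200 kg/m³
  option C: E = 201.3 GPa, ρ = 7823 kg/m³
  option V: M = 1.83×10⁻³
  option C: M = 0.749×10⁻³
  option B: M = 0.386×10⁻³
The maximum is for option V.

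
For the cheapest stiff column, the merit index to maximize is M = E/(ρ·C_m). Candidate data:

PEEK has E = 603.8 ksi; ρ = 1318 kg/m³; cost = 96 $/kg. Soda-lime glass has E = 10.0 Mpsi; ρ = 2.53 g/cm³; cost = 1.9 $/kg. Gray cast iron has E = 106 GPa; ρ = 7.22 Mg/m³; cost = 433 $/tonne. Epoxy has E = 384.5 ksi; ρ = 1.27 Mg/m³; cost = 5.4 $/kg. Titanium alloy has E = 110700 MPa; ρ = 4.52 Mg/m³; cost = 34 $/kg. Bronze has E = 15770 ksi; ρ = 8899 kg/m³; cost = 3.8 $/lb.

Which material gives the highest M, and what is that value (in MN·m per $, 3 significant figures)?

Normalizing units and computing the index:
  PEEK: E = 4.163 GPa, ρ = 1318 kg/m³, cost = 96.00 $/kg
  soda-lime glass: E = 68.95 GPa, ρ = 2530 kg/m³, cost = 1.900 $/kg
  gray cast iron: E = 106.0 GPa, ρ = 7220 kg/m³, cost = 0.4330 $/kg
  epoxy: E = 2.651 GPa, ρ = 1270 kg/m³, cost = 5.400 $/kg
  titanium alloy: E = 110.7 GPa, ρ = 4520 kg/m³, cost = 34.00 $/kg
  bronze: E = 108.7 GPa, ρ = 8899 kg/m³, cost = 8.377 $/kg
  gray cast iron: M = 33.9 MN·m per $
  soda-lime glass: M = 14.3 MN·m per $
  bronze: M = 1.46 MN·m per $
  titanium alloy: M = 0.720 MN·m per $
  epoxy: M = 0.387 MN·m per $
  PEEK: M = 0.0329 MN·m per $
The maximum is for gray cast iron.

gray cast iron, M = 33.9 MN·m per $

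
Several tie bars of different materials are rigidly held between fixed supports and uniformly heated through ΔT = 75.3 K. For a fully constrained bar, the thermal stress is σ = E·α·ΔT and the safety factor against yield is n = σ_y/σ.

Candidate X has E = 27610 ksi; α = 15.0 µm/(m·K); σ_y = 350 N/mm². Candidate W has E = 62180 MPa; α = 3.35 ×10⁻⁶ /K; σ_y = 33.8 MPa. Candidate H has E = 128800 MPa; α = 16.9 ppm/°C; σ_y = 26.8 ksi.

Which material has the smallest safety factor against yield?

candidate H

Per material, after unit conversion:
  candidate X: E = 190.4, α = 15.0, σ_y = 350.0 → σ = 215 MPa, n = 1.63
  candidate W: E = 62.18, α = 3.35, σ_y = 33.80 → σ = 15.7 MPa, n = 2.15
  candidate H: E = 128.8, α = 16.9, σ_y = 184.8 → σ = 164 MPa, n = 1.13
Candidate H has the lowest safety factor, n = 1.13.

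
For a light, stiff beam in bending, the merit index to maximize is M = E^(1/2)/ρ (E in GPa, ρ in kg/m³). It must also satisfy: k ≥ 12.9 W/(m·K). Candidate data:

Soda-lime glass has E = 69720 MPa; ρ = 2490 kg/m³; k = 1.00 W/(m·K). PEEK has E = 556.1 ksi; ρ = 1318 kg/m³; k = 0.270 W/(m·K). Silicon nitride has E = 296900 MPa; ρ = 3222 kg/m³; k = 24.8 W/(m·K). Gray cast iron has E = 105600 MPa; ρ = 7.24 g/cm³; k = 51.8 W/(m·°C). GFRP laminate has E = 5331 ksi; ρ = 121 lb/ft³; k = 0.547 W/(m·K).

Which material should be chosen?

silicon nitride

Screen on constraints: k ≥ 12.9 W/(m·K). Survivors: silicon nitride, gray cast iron.
Normalizing units and computing the index:
  silicon nitride: E = 296.9 GPa, ρ = 3222 kg/m³
  gray cast iron: E = 105.6 GPa, ρ = 7240 kg/m³
  silicon nitride: M = 5.35×10⁻³
  gray cast iron: M = 1.42×10⁻³
The maximum is for silicon nitride.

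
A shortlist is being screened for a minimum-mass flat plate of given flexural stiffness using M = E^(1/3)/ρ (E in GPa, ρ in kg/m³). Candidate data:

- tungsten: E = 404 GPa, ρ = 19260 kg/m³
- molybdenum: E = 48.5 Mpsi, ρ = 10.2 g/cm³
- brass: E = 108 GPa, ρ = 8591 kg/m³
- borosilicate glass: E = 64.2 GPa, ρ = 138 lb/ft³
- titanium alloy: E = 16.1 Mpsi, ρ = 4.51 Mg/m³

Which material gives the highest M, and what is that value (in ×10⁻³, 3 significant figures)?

borosilicate glass, M = 1.81×10⁻³

Convert each candidate to consistent units, then evaluate M:
  tungsten: E = 404.0 GPa, ρ = 19260 kg/m³
  molybdenum: E = 334.4 GPa, ρ = 10200 kg/m³
  brass: E = 108.0 GPa, ρ = 8591 kg/m³
  borosilicate glass: E = 64.20 GPa, ρ = 2211 kg/m³
  titanium alloy: E = 111.0 GPa, ρ = 4510 kg/m³
  borosilicate glass: M = 1.81×10⁻³
  titanium alloy: M = 1.07×10⁻³
  molybdenum: M = 0.680×10⁻³
  brass: M = 0.554×10⁻³
  tungsten: M = 0.384×10⁻³
Highest index: borosilicate glass.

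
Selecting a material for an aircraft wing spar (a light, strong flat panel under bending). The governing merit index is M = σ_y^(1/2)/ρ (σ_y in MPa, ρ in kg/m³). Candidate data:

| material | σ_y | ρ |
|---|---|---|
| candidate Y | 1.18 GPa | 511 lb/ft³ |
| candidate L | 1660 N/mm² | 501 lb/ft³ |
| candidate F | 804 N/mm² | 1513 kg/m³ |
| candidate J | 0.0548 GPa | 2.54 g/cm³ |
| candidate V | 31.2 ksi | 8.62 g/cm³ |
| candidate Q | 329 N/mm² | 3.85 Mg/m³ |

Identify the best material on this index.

Convert each candidate to consistent units, then evaluate M:
  candidate Y: σ_y = 1180 MPa, ρ = 8185 kg/m³
  candidate L: σ_y = 1660 MPa, ρ = 8025 kg/m³
  candidate F: σ_y = 804.0 MPa, ρ = 1513 kg/m³
  candidate J: σ_y = 54.80 MPa, ρ = 2540 kg/m³
  candidate V: σ_y = 215.1 MPa, ρ = 8620 kg/m³
  candidate Q: σ_y = 329.0 MPa, ρ = 3850 kg/m³
  candidate F: M = 18.7×10⁻³
  candidate L: M = 5.08×10⁻³
  candidate Q: M = 4.71×10⁻³
  candidate Y: M = 4.20×10⁻³
  candidate J: M = 2.91×10⁻³
  candidate V: M = 1.70×10⁻³
The maximum is for candidate F.

candidate F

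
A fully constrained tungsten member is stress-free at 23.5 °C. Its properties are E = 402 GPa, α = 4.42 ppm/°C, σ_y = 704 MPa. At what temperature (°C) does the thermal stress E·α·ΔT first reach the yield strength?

420 °C

E·α·ΔT = 704.0 MPa ⇒ ΔT = 704.0 / (402.0×10³ × 4.42×10⁻⁶) = 396.2 K.
T = 23.5 + 396.2 = 419.7 °C.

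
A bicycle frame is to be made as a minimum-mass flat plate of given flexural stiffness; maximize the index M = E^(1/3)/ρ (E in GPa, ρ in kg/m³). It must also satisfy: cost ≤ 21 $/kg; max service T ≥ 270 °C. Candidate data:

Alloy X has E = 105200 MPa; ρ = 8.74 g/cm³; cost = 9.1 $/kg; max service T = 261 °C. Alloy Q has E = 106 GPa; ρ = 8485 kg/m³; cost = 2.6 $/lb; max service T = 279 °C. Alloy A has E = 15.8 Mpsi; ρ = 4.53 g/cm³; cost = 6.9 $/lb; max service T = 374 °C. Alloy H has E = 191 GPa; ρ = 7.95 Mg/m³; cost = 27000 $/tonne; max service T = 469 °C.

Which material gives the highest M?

Screen on constraints: cost ≤ 21 $/kg; max service T ≥ 270 °C. Survivors: alloy Q, alloy A.
After converting to SI:
  alloy Q: E = 106.0 GPa, ρ = 8485 kg/m³
  alloy A: E = 108.9 GPa, ρ = 4530 kg/m³
  alloy A: M = 1.05×10⁻³
  alloy Q: M = 0.558×10⁻³
Alloy A ranks first.

alloy A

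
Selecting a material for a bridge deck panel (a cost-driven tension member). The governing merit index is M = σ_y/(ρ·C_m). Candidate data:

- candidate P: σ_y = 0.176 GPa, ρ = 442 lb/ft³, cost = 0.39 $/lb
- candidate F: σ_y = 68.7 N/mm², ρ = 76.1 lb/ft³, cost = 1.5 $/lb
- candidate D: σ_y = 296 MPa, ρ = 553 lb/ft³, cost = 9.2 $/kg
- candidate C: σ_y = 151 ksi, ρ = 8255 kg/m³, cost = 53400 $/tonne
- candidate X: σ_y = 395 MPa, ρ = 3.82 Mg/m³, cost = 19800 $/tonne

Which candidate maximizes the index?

candidate P

Normalizing units and computing the index:
  candidate P: σ_y = 176.0 MPa, ρ = 7080 kg/m³, cost = 0.8598 $/kg
  candidate F: σ_y = 68.70 MPa, ρ = 1219 kg/m³, cost = 3.307 $/kg
  candidate D: σ_y = 296.0 MPa, ρ = 8858 kg/m³, cost = 9.200 $/kg
  candidate C: σ_y = 1041 MPa, ρ = 8255 kg/m³, cost = 53.40 $/kg
  candidate X: σ_y = 395.0 MPa, ρ = 3820 kg/m³, cost = 19.80 $/kg
  candidate P: M = 28.9 kN·m per $
  candidate F: M = 17.0 kN·m per $
  candidate X: M = 5.22 kN·m per $
  candidate D: M = 3.63 kN·m per $
  candidate C: M = 2.36 kN·m per $
Highest index: candidate P.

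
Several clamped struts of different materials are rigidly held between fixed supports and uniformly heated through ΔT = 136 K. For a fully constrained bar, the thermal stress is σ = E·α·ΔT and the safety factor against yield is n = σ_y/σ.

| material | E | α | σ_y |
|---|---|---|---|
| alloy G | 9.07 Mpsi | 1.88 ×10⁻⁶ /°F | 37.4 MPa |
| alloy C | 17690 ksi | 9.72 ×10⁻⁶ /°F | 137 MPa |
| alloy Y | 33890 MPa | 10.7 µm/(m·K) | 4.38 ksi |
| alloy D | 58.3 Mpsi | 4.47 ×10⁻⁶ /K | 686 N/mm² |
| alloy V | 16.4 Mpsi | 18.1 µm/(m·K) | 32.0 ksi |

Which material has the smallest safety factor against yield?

alloy C

In consistent units (E in GPa, α in ×10⁻⁶/K, σ_y in MPa):
  alloy G: E = 62.54, α = 3.38, σ_y = 37.40 → σ = 28.8 MPa, n = 1.30
  alloy C: E = 122.0, α = 17.5, σ_y = 137.0 → σ = 290 MPa, n = 0.472
  alloy Y: E = 33.89, α = 10.7, σ_y = 30.20 → σ = 49.3 MPa, n = 0.612
  alloy D: E = 402.0, α = 4.47, σ_y = 686.0 → σ = 244 MPa, n = 2.81
  alloy V: E = 113.1, α = 18.1, σ_y = 220.6 → σ = 278 MPa, n = 0.793
The minimum is alloy C at n = 0.472.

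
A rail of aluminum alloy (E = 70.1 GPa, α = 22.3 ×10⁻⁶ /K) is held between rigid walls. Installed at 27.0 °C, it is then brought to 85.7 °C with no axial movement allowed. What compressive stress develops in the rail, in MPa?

91.8 MPa

ΔT = 58.70 K. Constrained thermal stress σ = E·α·ΔT = 70.10×10³ MPa × 22.3×10⁻⁶ × 58.70 = 91.8 MPa (compressive).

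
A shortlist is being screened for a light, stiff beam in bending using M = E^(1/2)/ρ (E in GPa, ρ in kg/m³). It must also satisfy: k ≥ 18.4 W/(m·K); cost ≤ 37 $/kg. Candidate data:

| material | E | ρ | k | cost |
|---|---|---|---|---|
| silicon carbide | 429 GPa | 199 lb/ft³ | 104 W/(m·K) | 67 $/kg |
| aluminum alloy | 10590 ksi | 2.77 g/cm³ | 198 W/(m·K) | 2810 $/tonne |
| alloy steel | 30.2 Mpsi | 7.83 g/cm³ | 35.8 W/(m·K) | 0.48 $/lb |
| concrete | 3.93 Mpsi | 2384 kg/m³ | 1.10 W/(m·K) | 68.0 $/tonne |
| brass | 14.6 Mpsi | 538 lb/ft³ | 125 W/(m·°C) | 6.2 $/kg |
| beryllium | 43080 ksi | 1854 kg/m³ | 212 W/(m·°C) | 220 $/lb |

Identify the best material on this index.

aluminum alloy

Screen on constraints: k ≥ 18.4 W/(m·K); cost ≤ 37 $/kg. Survivors: aluminum alloy, alloy steel, brass.
Convert each candidate to consistent units, then evaluate M:
  aluminum alloy: E = 73.02 GPa, ρ = 2770 kg/m³
  alloy steel: E = 208.2 GPa, ρ = 7830 kg/m³
  brass: E = 100.7 GPa, ρ = 8618 kg/m³
  aluminum alloy: M = 3.08×10⁻³
  alloy steel: M = 1.84×10⁻³
  brass: M = 1.16×10⁻³
Aluminum alloy has the largest M.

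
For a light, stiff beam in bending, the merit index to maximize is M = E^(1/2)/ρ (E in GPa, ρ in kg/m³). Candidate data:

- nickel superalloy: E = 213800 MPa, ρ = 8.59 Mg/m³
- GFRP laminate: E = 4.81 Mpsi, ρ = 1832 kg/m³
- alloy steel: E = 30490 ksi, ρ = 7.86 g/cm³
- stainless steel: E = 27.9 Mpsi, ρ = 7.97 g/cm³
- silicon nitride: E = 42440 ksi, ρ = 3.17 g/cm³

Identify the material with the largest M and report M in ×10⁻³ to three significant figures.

silicon nitride, M = 5.40×10⁻³

In SI units:
  nickel superalloy: E = 213.8 GPa, ρ = 8590 kg/m³
  GFRP laminate: E = 33.16 GPa, ρ = 1832 kg/m³
  alloy steel: E = 210.2 GPa, ρ = 7860 kg/m³
  stainless steel: E = 192.4 GPa, ρ = 7970 kg/m³
  silicon nitride: E = 292.6 GPa, ρ = 3170 kg/m³
  silicon nitride: M = 5.40×10⁻³
  GFRP laminate: M = 3.14×10⁻³
  alloy steel: M = 1.84×10⁻³
  stainless steel: M = 1.74×10⁻³
  nickel superalloy: M = 1.70×10⁻³
The maximum is for silicon nitride.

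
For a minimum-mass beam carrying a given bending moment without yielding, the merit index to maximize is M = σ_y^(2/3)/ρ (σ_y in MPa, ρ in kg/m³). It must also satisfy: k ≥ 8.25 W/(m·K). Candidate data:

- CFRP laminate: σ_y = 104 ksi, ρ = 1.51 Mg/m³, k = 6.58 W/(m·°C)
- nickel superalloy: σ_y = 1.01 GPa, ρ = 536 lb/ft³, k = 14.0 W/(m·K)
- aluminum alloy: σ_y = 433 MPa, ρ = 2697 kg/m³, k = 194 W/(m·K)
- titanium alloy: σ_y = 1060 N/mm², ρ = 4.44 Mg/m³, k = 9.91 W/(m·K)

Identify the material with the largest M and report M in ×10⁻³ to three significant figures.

Screen on constraints: k ≥ 8.25 W/(m·K). Survivors: nickel superalloy, aluminum alloy, titanium alloy.
After converting to SI:
  nickel superalloy: σ_y = 1010 MPa, ρ = 8586 kg/m³
  aluminum alloy: σ_y = 433.0 MPa, ρ = 2697 kg/m³
  titanium alloy: σ_y = 1060 MPa, ρ = 4440 kg/m³
  titanium alloy: M = 23.4×10⁻³
  aluminum alloy: M = 21.2×10⁻³
  nickel superalloy: M = 11.7×10⁻³
Highest index: titanium alloy.

titanium alloy, M = 23.4×10⁻³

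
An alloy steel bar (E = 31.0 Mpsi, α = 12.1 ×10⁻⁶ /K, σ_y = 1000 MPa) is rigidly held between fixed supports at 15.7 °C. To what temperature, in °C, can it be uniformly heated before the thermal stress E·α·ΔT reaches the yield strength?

402 °C

E = 31.0 Mpsi = 213.7 GPa.
E·α·ΔT = 1000 MPa ⇒ ΔT = 1000 / (213.7×10³ × 12.1×10⁻⁶) = 386.7 K.
T = 15.7 + 386.7 = 402.4 °C.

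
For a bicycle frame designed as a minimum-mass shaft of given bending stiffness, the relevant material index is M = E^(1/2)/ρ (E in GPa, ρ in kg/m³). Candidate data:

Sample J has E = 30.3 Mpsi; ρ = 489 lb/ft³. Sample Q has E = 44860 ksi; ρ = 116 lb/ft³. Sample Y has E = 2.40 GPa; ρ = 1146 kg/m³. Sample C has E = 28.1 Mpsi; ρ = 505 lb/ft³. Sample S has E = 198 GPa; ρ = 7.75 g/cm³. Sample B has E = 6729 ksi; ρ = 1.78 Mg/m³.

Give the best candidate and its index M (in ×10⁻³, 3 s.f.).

sample Q, M = 9.46×10⁻³

After converting to SI:
  sample J: E = 208.9 GPa, ρ = 7833 kg/m³
  sample Q: E = 309.3 GPa, ρ = 1858 kg/m³
  sample Y: E = 2.400 GPa, ρ = 1146 kg/m³
  sample C: E = 193.7 GPa, ρ = 8089 kg/m³
  sample S: E = 198.0 GPa, ρ = 7750 kg/m³
  sample B: E = 46.39 GPa, ρ = 1780 kg/m³
  sample Q: M = 9.46×10⁻³
  sample B: M = 3.83×10⁻³
  sample J: M = 1.85×10⁻³
  sample S: M = 1.82×10⁻³
  sample C: M = 1.72×10⁻³
  sample Y: M = 1.35×10⁻³
Sample Q ranks first.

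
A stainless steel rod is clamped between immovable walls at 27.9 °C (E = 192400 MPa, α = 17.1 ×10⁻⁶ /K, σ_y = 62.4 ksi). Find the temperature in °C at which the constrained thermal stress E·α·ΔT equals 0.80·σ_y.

E = 192400 MPa = 192.4 GPa.
σ_y = 62.4 ksi = 430.2 MPa.
E·α·ΔT = 344.2 MPa ⇒ ΔT = 344.2 / (192.4×10³ × 17.1×10⁻⁶) = 104.6 K.
T = 27.9 + 104.6 = 132.5 °C.

133 °C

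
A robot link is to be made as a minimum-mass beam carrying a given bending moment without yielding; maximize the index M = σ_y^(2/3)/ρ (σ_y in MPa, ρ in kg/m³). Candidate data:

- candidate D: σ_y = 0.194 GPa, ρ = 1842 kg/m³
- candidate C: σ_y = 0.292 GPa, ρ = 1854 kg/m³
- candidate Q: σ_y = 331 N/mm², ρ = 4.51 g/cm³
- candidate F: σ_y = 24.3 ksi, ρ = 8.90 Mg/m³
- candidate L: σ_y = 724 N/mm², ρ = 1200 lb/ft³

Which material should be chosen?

After converting to SI:
  candidate D: σ_y = 194.0 MPa, ρ = 1842 kg/m³
  candidate C: σ_y = 292.0 MPa, ρ = 1854 kg/m³
  candidate Q: σ_y = 331.0 MPa, ρ = 4510 kg/m³
  candidate F: σ_y = 167.5 MPa, ρ = 8900 kg/m³
  candidate L: σ_y = 724.0 MPa, ρ = 19220 kg/m³
  candidate C: M = 23.7×10⁻³
  candidate D: M = 18.2×10⁻³
  candidate Q: M = 10.6×10⁻³
  candidate L: M = 4.19×10⁻³
  candidate F: M = 3.41×10⁻³
Candidate C ranks first.

candidate C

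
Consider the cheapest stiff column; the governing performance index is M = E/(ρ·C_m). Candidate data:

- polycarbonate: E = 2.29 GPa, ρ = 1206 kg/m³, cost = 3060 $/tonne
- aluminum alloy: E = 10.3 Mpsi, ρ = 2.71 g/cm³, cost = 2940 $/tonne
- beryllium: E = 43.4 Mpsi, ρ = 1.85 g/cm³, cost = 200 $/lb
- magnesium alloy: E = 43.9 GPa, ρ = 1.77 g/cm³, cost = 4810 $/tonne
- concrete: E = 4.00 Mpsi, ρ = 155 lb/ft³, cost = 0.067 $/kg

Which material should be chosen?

Putting every candidate on a common basis:
  polycarbonate: E = 2.290 GPa, ρ = 1206 kg/m³, cost = 3.060 $/kg
  aluminum alloy: E = 71.02 GPa, ρ = 2710 kg/m³, cost = 2.940 $/kg
  beryllium: E = 299.2 GPa, ρ = 1850 kg/m³, cost = 440.9 $/kg
  magnesium alloy: E = 43.90 GPa, ρ = 1770 kg/m³, cost = 4.810 $/kg
  concrete: E = 27.58 GPa, ρ = 2483 kg/m³, cost = 0.06700 $/kg
  concrete: M = 166 MN·m per $
  aluminum alloy: M = 8.91 MN·m per $
  magnesium alloy: M = 5.16 MN·m per $
  polycarbonate: M = 0.621 MN·m per $
  beryllium: M = 0.367 MN·m per $
Concrete ranks first.

concrete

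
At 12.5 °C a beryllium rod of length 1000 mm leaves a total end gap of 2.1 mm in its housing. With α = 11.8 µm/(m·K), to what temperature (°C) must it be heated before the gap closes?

190 °C

α·L₀·ΔT = 2.1 mm ⇒ ΔT = 2.1 / (11.8×10⁻⁶ × 1000.0) = 178.0 K.
T = 12.5 + 178.0 = 190.5 °C.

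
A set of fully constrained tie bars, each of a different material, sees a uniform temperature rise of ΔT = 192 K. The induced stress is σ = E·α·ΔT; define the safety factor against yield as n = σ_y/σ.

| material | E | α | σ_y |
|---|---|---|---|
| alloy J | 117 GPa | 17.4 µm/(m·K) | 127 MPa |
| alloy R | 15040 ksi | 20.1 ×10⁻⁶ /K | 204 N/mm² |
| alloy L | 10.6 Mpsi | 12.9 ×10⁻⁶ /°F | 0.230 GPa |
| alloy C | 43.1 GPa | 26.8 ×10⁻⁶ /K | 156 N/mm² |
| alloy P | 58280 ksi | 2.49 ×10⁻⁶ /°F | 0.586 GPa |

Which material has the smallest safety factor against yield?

alloy J

Per material, after unit conversion:
  alloy J: E = 117.0, α = 17.4, σ_y = 127.0 → σ = 391 MPa, n = 0.325
  alloy R: E = 103.7, α = 20.1, σ_y = 204.0 → σ = 400 MPa, n = 0.510
  alloy L: E = 73.08, α = 23.2, σ_y = 230.0 → σ = 326 MPa, n = 0.706
  alloy C: E = 43.10, α = 26.8, σ_y = 156.0 → σ = 222 MPa, n = 0.703
  alloy P: E = 401.8, α = 4.48, σ_y = 586.0 → σ = 346 MPa, n = 1.69
Alloy J has the lowest safety factor, n = 0.325.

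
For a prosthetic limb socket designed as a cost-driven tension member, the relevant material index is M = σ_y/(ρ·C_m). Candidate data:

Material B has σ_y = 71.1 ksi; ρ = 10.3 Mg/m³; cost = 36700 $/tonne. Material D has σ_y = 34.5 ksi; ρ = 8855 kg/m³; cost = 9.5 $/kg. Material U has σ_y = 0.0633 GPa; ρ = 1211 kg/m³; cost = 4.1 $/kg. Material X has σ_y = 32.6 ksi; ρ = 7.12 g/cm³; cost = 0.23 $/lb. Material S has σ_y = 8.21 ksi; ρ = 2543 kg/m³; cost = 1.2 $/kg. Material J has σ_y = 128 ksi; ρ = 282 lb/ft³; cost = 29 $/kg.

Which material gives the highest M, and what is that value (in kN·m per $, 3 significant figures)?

material X, M = 62.3 kN·m per $

After converting to SI:
  material B: σ_y = 490.2 MPa, ρ = 10300 kg/m³, cost = 36.70 $/kg
  material D: σ_y = 237.9 MPa, ρ = 8855 kg/m³, cost = 9.500 $/kg
  material U: σ_y = 63.30 MPa, ρ = 1211 kg/m³, cost = 4.100 $/kg
  material X: σ_y = 224.8 MPa, ρ = 7120 kg/m³, cost = 0.5071 $/kg
  material S: σ_y = 56.61 MPa, ρ = 2543 kg/m³, cost = 1.200 $/kg
  material J: σ_y = 882.5 MPa, ρ = 4517 kg/m³, cost = 29.00 $/kg
  material X: M = 62.3 kN·m per $
  material S: M = 18.5 kN·m per $
  material U: M = 12.7 kN·m per $
  material J: M = 6.74 kN·m per $
  material D: M = 2.83 kN·m per $
  material B: M = 1.30 kN·m per $
Highest index: material X.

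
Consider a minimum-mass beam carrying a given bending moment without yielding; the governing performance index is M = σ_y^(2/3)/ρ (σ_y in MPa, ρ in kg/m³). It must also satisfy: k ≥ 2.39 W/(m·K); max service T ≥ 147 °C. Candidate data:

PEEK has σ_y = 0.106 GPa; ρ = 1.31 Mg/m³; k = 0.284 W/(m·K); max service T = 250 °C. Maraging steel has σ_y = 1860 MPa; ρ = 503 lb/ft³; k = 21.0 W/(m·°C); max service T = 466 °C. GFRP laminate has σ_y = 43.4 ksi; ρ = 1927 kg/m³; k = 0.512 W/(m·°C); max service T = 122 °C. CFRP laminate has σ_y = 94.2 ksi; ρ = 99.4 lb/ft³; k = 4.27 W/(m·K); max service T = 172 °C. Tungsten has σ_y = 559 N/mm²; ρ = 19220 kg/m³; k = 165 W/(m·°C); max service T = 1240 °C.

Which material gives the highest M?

CFRP laminate

Screen on constraints: k ≥ 2.39 W/(m·K); max service T ≥ 147 °C. Survivors: maraging steel, CFRP laminate, tungsten.
Normalizing units and computing the index:
  maraging steel: σ_y = 1860 MPa, ρ = 8057 kg/m³
  CFRP laminate: σ_y = 649.5 MPa, ρ = 1592 kg/m³
  tungsten: σ_y = 559.0 MPa, ρ = 19220 kg/m³
  CFRP laminate: M = 47.1×10⁻³
  maraging steel: M = 18.8×10⁻³
  tungsten: M = 3.53×10⁻³
CFRP laminate ranks first.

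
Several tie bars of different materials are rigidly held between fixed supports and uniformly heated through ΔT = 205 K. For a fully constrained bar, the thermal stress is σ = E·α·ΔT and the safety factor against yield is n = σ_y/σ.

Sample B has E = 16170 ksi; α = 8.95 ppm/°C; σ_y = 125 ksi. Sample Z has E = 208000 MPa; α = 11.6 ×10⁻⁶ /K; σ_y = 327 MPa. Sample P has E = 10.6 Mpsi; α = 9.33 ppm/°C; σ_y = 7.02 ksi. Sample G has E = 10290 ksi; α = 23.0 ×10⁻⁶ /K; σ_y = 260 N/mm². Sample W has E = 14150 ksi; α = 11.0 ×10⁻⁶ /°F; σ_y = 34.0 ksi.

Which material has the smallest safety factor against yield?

sample P

With everything in SI (GPa, ×10⁻⁶/K, MPa):
  sample B: E = 111.5, α = 8.95, σ_y = 861.8 → σ = 205 MPa, n = 4.21
  sample Z: E = 208.0, α = 11.6, σ_y = 327.0 → σ = 495 MPa, n = 0.661
  sample P: E = 73.08, α = 9.33, σ_y = 48.40 → σ = 140 MPa, n = 0.346
  sample G: E = 70.95, α = 23.0, σ_y = 260.0 → σ = 335 MPa, n = 0.777
  sample W: E = 97.56, α = 19.8, σ_y = 234.4 → σ = 396 MPa, n = 0.592
Smallest n: sample P with n = 0.346.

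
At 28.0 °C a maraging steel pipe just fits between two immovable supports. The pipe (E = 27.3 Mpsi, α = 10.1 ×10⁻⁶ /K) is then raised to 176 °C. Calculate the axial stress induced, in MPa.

281 MPa

E = 27.3 Mpsi = 188.2 GPa.
ΔT = 148.0 K. Constrained thermal stress σ = E·α·ΔT = 188.2×10³ MPa × 10.1×10⁻⁶ × 148.0 = 281 MPa (compressive).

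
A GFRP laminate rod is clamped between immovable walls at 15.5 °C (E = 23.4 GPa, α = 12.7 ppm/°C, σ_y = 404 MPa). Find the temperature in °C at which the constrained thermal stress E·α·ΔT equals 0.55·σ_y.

E·α·ΔT = 222.2 MPa ⇒ ΔT = 222.2 / (23.40×10³ × 12.7×10⁻⁶) = 747.7 K.
T = 15.5 + 747.7 = 763.2 °C.

763 °C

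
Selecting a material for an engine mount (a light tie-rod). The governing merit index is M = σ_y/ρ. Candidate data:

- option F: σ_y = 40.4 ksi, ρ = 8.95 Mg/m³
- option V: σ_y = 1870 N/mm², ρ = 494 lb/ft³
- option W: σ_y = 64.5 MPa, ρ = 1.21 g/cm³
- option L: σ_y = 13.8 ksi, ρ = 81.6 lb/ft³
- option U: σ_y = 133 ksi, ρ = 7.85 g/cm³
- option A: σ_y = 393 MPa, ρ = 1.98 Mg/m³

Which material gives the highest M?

option V

In SI units:
  option F: σ_y = 278.5 MPa, ρ = 8950 kg/m³
  option V: σ_y = 1870 MPa, ρ = 7913 kg/m³
  option W: σ_y = 64.50 MPa, ρ = 1210 kg/m³
  option L: σ_y = 95.15 MPa, ρ = 1307 kg/m³
  option U: σ_y = 917.0 MPa, ρ = 7850 kg/m³
  option A: σ_y = 393.0 MPa, ρ = 1980 kg/m³
  option V: M = 236 kN·m/kg
  option A: M = 198 kN·m/kg
  option U: M = 117 kN·m/kg
  option L: M = 72.8 kN·m/kg
  option W: M = 53.3 kN·m/kg
  option F: M = 31.1 kN·m/kg
Option V has the largest M.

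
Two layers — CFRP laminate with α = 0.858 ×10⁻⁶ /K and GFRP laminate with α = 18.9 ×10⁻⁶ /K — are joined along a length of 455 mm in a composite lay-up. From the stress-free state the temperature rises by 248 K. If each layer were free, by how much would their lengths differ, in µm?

Δα = |0.858 − 18.9|×10⁻⁶/K = 18.0×10⁻⁶/K.
ΔL_mismatch = Δα·L·ΔT = 18.0×10⁻⁶ × 455.0 mm × 248.0 K = 2040 µm.

2040 µm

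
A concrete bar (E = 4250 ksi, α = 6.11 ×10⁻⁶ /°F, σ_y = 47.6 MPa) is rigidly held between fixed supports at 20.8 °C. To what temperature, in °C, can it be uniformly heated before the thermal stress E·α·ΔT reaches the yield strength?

E = 4250 ksi = 29.30 GPa.
α = 6.11×10⁻⁶/°F × 9/5 = 11.0×10⁻⁶/K.
E·α·ΔT = 47.60 MPa ⇒ ΔT = 47.60 / (29.30×10³ × 11.0×10⁻⁶) = 147.7 K.
T = 20.8 + 147.7 = 168.5 °C.

169 °C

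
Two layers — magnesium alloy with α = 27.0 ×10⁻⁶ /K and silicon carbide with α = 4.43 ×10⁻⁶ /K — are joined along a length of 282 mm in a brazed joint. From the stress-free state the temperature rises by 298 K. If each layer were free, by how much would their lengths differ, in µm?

Δα = |27.0 − 4.43|×10⁻⁶/K = 22.6×10⁻⁶/K.
ΔL_mismatch = Δα·L·ΔT = 22.6×10⁻⁶ × 282.0 mm × 298.0 K = 1900 µm.

1900 µm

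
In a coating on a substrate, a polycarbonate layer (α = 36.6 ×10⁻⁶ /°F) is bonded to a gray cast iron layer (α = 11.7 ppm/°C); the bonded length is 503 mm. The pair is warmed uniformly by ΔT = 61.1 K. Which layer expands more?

polycarbonate: α = 36.6×10⁻⁶/°F × 9/5 = 65.9×10⁻⁶/K.
α(polycarbonate) = 65.9×10⁻⁶/K vs α(gray cast iron) = 11.7×10⁻⁶/K.
Higher α expands more for the same ΔT: polycarbonate.

polycarbonate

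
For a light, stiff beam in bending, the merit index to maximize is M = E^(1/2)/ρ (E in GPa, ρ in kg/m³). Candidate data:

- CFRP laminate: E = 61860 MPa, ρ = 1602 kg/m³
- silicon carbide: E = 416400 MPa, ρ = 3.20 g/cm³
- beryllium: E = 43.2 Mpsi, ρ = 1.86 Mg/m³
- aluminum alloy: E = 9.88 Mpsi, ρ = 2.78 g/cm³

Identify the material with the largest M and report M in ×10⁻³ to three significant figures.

beryllium, M = 9.28×10⁻³

Normalizing units and computing the index:
  CFRP laminate: E = 61.86 GPa, ρ = 1602 kg/m³
  silicon carbide: E = 416.4 GPa, ρ = 3200 kg/m³
  beryllium: E = 297.9 GPa, ρ = 1860 kg/m³
  aluminum alloy: E = 68.12 GPa, ρ = 2780 kg/m³
  beryllium: M = 9.28×10⁻³
  silicon carbide: M = 6.38×10⁻³
  CFRP laminate: M = 4.91×10⁻³
  aluminum alloy: M = 2.97×10⁻³
The maximum is for beryllium.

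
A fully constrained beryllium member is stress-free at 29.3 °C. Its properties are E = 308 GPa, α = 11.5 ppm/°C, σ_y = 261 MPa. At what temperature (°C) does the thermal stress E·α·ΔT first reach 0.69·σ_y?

80.1 °C

E·α·ΔT = 180.1 MPa ⇒ ΔT = 180.1 / (308.0×10³ × 11.5×10⁻⁶) = 50.84 K.
T = 29.3 + 50.84 = 80.14 °C.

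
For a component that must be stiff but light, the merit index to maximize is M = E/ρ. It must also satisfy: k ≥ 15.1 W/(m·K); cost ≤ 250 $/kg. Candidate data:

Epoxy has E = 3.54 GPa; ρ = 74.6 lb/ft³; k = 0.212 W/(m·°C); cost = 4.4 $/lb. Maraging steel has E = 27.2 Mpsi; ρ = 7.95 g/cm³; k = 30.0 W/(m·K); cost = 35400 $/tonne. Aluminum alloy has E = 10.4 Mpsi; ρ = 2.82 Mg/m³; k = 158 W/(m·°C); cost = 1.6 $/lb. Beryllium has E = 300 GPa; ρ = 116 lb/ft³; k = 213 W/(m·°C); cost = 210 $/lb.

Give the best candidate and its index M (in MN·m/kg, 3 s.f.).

aluminum alloy, M = 25.4 MN·m/kg

Screen on constraints: k ≥ 15.1 W/(m·K); cost ≤ 250 $/kg. Survivors: maraging steel, aluminum alloy.
Convert each candidate to consistent units, then evaluate M:
  maraging steel: E = 187.5 GPa, ρ = 7950 kg/m³
  aluminum alloy: E = 71.71 GPa, ρ = 2820 kg/m³
  aluminum alloy: M = 25.4 MN·m/kg
  maraging steel: M = 23.6 MN·m/kg
The maximum is for aluminum alloy.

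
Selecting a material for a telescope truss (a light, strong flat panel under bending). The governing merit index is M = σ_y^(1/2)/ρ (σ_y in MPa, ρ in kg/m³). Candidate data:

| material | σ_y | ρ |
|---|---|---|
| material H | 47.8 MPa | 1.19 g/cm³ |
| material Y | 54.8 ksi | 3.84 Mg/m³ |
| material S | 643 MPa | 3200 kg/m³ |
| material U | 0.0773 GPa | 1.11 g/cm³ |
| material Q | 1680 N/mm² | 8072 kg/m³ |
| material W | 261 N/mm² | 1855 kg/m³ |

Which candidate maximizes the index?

After converting to SI:
  material H: σ_y = 47.80 MPa, ρ = 1190 kg/m³
  material Y: σ_y = 377.8 MPa, ρ = 3840 kg/m³
  material S: σ_y = 643.0 MPa, ρ = 3200 kg/m³
  material U: σ_y = 77.30 MPa, ρ = 1110 kg/m³
  material Q: σ_y = 1680 MPa, ρ = 8072 kg/m³
  material W: σ_y = 261.0 MPa, ρ = 1855 kg/m³
  material W: M = 8.71×10⁻³
  material S: M = 7.92×10⁻³
  material U: M = 7.92×10⁻³
  material H: M = 5.81×10⁻³
  material Q: M = 5.08×10⁻³
  material Y: M = 5.06×10⁻³
Material W ranks first.

material W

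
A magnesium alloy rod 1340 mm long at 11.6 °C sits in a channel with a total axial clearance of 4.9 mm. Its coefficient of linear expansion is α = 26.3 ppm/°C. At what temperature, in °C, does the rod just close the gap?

α·L₀·ΔT = 4.9 mm ⇒ ΔT = 4.9 / (26.3×10⁻⁶ × 1340.0) = 139.0 K.
T = 11.6 + 139.0 = 150.6 °C.

151 °C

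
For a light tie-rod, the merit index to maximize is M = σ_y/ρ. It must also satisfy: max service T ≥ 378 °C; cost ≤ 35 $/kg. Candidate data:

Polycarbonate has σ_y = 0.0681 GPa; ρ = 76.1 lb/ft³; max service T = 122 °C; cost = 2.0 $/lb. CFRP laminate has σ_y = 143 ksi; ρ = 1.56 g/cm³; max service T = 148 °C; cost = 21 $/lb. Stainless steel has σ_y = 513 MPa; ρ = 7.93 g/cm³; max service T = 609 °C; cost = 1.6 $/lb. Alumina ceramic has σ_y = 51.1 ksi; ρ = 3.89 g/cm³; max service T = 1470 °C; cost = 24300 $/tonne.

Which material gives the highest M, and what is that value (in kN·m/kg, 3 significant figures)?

alumina ceramic, M = 90.6 kN·m/kg

Screen on constraints: max service T ≥ 378 °C; cost ≤ 35 $/kg. Survivors: stainless steel, alumina ceramic.
After converting to SI:
  stainless steel: σ_y = 513.0 MPa, ρ = 7930 kg/m³
  alumina ceramic: σ_y = 352.3 MPa, ρ = 3890 kg/m³
  alumina ceramic: M = 90.6 kN·m/kg
  stainless steel: M = 64.7 kN·m/kg
Highest index: alumina ceramic.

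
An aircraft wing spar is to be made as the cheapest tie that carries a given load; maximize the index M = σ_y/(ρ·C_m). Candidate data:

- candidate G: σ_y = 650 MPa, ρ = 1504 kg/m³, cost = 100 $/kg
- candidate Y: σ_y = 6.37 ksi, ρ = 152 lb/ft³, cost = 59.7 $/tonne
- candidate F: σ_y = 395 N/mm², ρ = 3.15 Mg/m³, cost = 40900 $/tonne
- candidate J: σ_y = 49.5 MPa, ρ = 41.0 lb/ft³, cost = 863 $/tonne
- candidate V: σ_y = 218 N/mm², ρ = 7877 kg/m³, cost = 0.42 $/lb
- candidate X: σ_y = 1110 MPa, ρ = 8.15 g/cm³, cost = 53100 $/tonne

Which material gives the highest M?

Normalizing units and computing the index:
  candidate G: σ_y = 650.0 MPa, ρ = 1504 kg/m³, cost = 100.0 $/kg
  candidate Y: σ_y = 43.92 MPa, ρ = 2435 kg/m³, cost = 0.05970 $/kg
  candidate F: σ_y = 395.0 MPa, ρ = 3150 kg/m³, cost = 40.90 $/kg
  candidate J: σ_y = 49.50 MPa, ρ = 656.8 kg/m³, cost = 0.8630 $/kg
  candidate V: σ_y = 218.0 MPa, ρ = 7877 kg/m³, cost = 0.9259 $/kg
  candidate X: σ_y = 1110 MPa, ρ = 8150 kg/m³, cost = 53.10 $/kg
  candidate Y: M = 302 kN·m per $
  candidate J: M = 87.3 kN·m per $
  candidate V: M = 29.9 kN·m per $
  candidate G: M = 4.32 kN·m per $
  candidate F: M = 3.07 kN·m per $
  candidate X: M = 2.56 kN·m per $
Candidate Y has the largest M.

candidate Y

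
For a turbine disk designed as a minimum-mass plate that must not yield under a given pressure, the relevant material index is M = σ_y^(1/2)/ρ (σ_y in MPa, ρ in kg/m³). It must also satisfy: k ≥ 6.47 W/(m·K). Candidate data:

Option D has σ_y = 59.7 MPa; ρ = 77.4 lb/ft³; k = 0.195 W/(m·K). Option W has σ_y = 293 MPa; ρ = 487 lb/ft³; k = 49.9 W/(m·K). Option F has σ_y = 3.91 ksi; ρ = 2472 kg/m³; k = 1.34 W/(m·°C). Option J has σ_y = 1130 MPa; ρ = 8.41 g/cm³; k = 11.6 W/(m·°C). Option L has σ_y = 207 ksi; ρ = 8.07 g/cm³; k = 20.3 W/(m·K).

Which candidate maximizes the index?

option L

Screen on constraints: k ≥ 6.47 W/(m·K). Survivors: option W, option J, option L.
Convert each candidate to consistent units, then evaluate M:
  option W: σ_y = 293.0 MPa, ρ = 7801 kg/m³
  option J: σ_y = 1130 MPa, ρ = 8410 kg/m³
  option L: σ_y = 1427 MPa, ρ = 8070 kg/m³
  option L: M = 4.68×10⁻³
  option J: M = 4.00×10⁻³
  option W: M = 2.19×10⁻³
Option L ranks first.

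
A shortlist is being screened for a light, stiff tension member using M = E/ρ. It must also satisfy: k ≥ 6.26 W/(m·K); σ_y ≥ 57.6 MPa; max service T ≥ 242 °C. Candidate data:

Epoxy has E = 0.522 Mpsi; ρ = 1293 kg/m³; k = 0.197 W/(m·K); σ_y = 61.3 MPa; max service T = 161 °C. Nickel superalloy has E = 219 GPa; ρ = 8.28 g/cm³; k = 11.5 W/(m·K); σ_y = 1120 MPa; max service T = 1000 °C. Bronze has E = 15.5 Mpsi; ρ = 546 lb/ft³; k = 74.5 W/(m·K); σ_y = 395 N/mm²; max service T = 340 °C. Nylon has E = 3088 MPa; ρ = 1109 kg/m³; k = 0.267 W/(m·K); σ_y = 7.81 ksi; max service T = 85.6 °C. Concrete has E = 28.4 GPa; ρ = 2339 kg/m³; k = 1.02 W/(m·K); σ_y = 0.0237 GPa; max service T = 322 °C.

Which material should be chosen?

nickel superalloy

Screen on constraints: k ≥ 6.26 W/(m·K); σ_y ≥ 57.6 MPa; max service T ≥ 242 °C. Survivors: nickel superalloy, bronze.
After converting to SI:
  nickel superalloy: E = 219.0 GPa, ρ = 8280 kg/m³
  bronze: E = 106.9 GPa, ρ = 8746 kg/m³
  nickel superalloy: M = 26.4 MN·m/kg
  bronze: M = 12.2 MN·m/kg
The maximum is for nickel superalloy.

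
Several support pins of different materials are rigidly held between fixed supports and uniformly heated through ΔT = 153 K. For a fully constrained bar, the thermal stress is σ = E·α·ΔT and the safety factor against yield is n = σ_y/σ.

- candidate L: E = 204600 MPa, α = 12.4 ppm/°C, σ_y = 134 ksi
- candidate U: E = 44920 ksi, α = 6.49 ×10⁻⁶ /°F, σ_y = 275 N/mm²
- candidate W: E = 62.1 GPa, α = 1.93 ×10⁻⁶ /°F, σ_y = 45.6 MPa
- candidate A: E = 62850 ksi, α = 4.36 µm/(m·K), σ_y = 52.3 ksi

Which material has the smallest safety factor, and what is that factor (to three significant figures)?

candidate U, n = 0.497

Converting E to GPa, α to ×10⁻⁶/K, σ_y to MPa, then σ and n for each:
  candidate L: E = 204.6, α = 12.4, σ_y = 923.9 → σ = 388 MPa, n = 2.38
  candidate U: E = 309.7, α = 11.7, σ_y = 275.0 → σ = 554 MPa, n = 0.497
  candidate W: E = 62.10, α = 3.47, σ_y = 45.60 → σ = 33.0 MPa, n = 1.38
  candidate A: E = 433.3, α = 4.36, σ_y = 360.6 → σ = 289 MPa, n = 1.25
Smallest n: candidate U with n = 0.497.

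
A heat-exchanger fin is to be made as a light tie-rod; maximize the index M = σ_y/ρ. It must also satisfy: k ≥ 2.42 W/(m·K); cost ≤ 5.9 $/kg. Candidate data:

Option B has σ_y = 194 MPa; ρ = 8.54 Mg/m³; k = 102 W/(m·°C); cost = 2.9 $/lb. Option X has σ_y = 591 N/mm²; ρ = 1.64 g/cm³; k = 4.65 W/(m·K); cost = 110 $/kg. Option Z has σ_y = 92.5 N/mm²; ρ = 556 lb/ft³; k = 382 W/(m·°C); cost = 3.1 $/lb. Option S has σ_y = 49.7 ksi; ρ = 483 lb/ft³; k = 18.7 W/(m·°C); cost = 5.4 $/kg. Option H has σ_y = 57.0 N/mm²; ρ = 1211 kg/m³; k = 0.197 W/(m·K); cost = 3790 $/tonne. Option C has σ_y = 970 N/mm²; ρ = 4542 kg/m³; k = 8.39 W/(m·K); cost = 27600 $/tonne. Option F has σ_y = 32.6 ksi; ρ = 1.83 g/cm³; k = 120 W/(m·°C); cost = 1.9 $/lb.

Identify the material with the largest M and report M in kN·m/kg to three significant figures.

option F, M = 123 kN·m/kg

Screen on constraints: k ≥ 2.42 W/(m·K); cost ≤ 5.9 $/kg. Survivors: option S, option F.
Convert each candidate to consistent units, then evaluate M:
  option S: σ_y = 342.7 MPa, ρ = 7737 kg/m³
  option F: σ_y = 224.8 MPa, ρ = 1830 kg/m³
  option F: M = 123 kN·m/kg
  option S: M = 44.3 kN·m/kg
The maximum is for option F.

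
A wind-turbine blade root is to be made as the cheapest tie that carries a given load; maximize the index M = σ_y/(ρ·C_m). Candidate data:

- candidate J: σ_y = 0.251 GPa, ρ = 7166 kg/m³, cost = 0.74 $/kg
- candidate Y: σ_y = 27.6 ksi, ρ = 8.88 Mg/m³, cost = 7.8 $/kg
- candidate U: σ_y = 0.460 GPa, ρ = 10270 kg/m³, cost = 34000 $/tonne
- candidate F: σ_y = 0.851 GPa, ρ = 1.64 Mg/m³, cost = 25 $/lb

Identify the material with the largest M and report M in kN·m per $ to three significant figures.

In SI units:
  candidate J: σ_y = 251.0 MPa, ρ = 7166 kg/m³, cost = 0.7400 $/kg
  candidate Y: σ_y = 190.3 MPa, ρ = 8880 kg/m³, cost = 7.800 $/kg
  candidate U: σ_y = 460.0 MPa, ρ = 10270 kg/m³, cost = 34.00 $/kg
  candidate F: σ_y = 851.0 MPa, ρ = 1640 kg/m³, cost = 55.11 $/kg
  candidate J: M = 47.3 kN·m per $
  candidate F: M = 9.41 kN·m per $
  candidate Y: M = 2.75 kN·m per $
  candidate U: M = 1.32 kN·m per $
Candidate J ranks first.

candidate J, M = 47.3 kN·m per $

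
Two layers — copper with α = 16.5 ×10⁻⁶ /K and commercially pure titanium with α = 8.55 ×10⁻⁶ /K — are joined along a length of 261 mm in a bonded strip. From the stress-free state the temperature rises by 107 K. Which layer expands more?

α(copper) = 16.5×10⁻⁶/K vs α(commercially pure titanium) = 8.55×10⁻⁶/K.
Higher α expands more for the same ΔT: copper.

copper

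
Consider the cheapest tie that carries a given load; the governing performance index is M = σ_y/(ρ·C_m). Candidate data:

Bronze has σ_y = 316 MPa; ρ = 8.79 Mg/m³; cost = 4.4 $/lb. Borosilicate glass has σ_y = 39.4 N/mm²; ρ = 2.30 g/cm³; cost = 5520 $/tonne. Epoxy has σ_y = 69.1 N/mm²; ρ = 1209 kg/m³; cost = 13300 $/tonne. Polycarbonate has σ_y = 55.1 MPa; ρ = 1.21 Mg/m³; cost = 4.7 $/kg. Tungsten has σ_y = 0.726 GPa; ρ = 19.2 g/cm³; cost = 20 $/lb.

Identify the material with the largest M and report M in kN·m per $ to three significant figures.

Convert each candidate to consistent units, then evaluate M:
  bronze: σ_y = 316.0 MPa, ρ = 8790 kg/m³, cost = 9.700 $/kg
  borosilicate glass: σ_y = 39.40 MPa, ρ = 2300 kg/m³, cost = 5.520 $/kg
  epoxy: σ_y = 69.10 MPa, ρ = 1209 kg/m³, cost = 13.30 $/kg
  polycarbonate: σ_y = 55.10 MPa, ρ = 1210 kg/m³, cost = 4.700 $/kg
  tungsten: σ_y = 726.0 MPa, ρ = 19200 kg/m³, cost = 44.09 $/kg
  polycarbonate: M = 9.69 kN·m per $
  epoxy: M = 4.30 kN·m per $
  bronze: M = 3.71 kN·m per $
  borosilicate glass: M = 3.10 kN·m per $
  tungsten: M = 0.858 kN·m per $
Highest index: polycarbonate.

polycarbonate, M = 9.69 kN·m per $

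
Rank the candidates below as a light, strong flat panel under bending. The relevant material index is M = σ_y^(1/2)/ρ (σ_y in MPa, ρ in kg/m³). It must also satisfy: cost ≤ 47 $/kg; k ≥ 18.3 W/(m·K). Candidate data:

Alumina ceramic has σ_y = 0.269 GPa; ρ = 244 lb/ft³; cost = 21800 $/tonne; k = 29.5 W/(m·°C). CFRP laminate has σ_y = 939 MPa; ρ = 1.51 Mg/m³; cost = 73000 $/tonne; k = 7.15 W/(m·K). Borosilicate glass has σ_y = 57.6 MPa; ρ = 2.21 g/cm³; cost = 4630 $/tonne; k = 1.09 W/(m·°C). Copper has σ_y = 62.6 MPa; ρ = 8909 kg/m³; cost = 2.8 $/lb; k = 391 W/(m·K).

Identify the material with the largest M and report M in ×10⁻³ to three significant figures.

Screen on constraints: cost ≤ 47 $/kg; k ≥ 18.3 W/(m·K). Survivors: alumina ceramic, copper.
After converting to SI:
  alumina ceramic: σ_y = 269.0 MPa, ρ = 3909 kg/m³
  copper: σ_y = 62.60 MPa, ρ = 8909 kg/m³
  alumina ceramic: M = 4.20×10⁻³
  copper: M = 0.888×10⁻³
Alumina ceramic has the largest M.

alumina ceramic, M = 4.20×10⁻³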